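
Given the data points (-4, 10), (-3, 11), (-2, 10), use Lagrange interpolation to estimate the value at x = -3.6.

Lagrange interpolation formula:
P(x) = Σ yᵢ × Lᵢ(x)
where Lᵢ(x) = Π_{j≠i} (x - xⱼ)/(xᵢ - xⱼ)

L_0(-3.6) = (-3.6 - (-3))/(-4 - (-3)) × (-3.6 - (-2))/(-4 - (-2)) = 0.480000
L_1(-3.6) = (-3.6 - (-4))/(-3 - (-4)) × (-3.6 - (-2))/(-3 - (-2)) = 0.640000
L_2(-3.6) = (-3.6 - (-4))/(-2 - (-4)) × (-3.6 - (-3))/(-2 - (-3)) = -0.120000

P(-3.6) = 10×L_0(-3.6) + 11×L_1(-3.6) + 10×L_2(-3.6)
P(-3.6) = 10.640000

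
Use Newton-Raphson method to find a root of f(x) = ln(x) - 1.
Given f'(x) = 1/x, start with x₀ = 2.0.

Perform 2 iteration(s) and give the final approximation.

f(x) = ln(x) - 1
f'(x) = 1/x
x₀ = 2.0

Newton-Raphson formula: x_{n+1} = x_n - f(x_n)/f'(x_n)

Iteration 1:
  f(2.000000) = -0.306853
  f'(2.000000) = 0.500000
  x_1 = 2.000000 - (-0.306853)/0.500000 = 2.613706
Iteration 2:
  f(2.613706) = -0.039231
  f'(2.613706) = 0.382599
  x_2 = 2.613706 - (-0.039231)/0.382599 = 2.716244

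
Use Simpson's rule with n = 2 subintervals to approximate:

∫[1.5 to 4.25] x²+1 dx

f(x) = x²+1
a = 1.5, b = 4.25, n = 2
h = (b - a)/n = 1.375000

Simpson's rule: (h/3)[f(x₀) + 4f(x₁) + 2f(x₂) + ... + f(xₙ)]

x_0 = 1.5000, f(x_0) = 3.250000, coefficient = 1
x_1 = 2.8750, f(x_1) = 9.265625, coefficient = 4
x_2 = 4.2500, f(x_2) = 19.062500, coefficient = 1

I ≈ (1.375000/3) × 59.375000 = 27.213542
Exact value: 27.213542
Error: 0.000000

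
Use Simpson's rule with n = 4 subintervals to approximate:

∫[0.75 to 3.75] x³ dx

f(x) = x³
a = 0.75, b = 3.75, n = 4
h = (b - a)/n = 0.750000

Simpson's rule: (h/3)[f(x₀) + 4f(x₁) + 2f(x₂) + ... + f(xₙ)]

x_0 = 0.7500, f(x_0) = 0.421875, coefficient = 1
x_1 = 1.5000, f(x_1) = 3.375000, coefficient = 4
x_2 = 2.2500, f(x_2) = 11.390625, coefficient = 2
x_3 = 3.0000, f(x_3) = 27.000000, coefficient = 4
x_4 = 3.7500, f(x_4) = 52.734375, coefficient = 1

I ≈ (0.750000/3) × 197.437500 = 49.359375
Exact value: 49.359375
Error: 0.000000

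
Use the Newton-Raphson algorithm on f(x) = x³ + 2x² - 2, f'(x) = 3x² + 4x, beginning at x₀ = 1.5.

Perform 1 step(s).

f(x) = x³ + 2x² - 2
f'(x) = 3x² + 4x
x₀ = 1.5

Newton-Raphson formula: x_{n+1} = x_n - f(x_n)/f'(x_n)

Iteration 1:
  f(1.500000) = 5.875000
  f'(1.500000) = 12.750000
  x_1 = 1.500000 - 5.875000/12.750000 = 1.039216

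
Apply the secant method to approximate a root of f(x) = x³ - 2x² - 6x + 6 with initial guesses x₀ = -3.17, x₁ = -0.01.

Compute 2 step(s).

f(x) = x³ - 2x² - 6x + 6
x₀ = -3.17, x₁ = -0.01

Secant formula: x_{n+1} = x_n - f(x_n)(x_n - x_{n-1})/(f(x_n) - f(x_{n-1}))

Iteration 1:
  f(-3.170000) = -26.932813
  f(-0.010000) = 6.059799
  x_2 = -0.010000 - 6.059799×(-0.010000 - (-3.170000))/(6.059799 - (-26.932813))
       = -0.590402
Iteration 2:
  f(-0.010000) = 6.059799
  f(-0.590402) = 8.639463
  x_3 = -0.590402 - 8.639463×(-0.590402 - (-0.010000))/(8.639463 - 6.059799)
       = 1.353401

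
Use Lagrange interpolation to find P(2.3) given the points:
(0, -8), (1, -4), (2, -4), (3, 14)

Lagrange interpolation formula:
P(x) = Σ yᵢ × Lᵢ(x)
where Lᵢ(x) = Π_{j≠i} (x - xⱼ)/(xᵢ - xⱼ)

L_0(2.3) = (2.3 - 1)/(0 - 1) × (2.3 - 2)/(0 - 2) × (2.3 - 3)/(0 - 3) = 0.045500
L_1(2.3) = (2.3 - 0)/(1 - 0) × (2.3 - 2)/(1 - 2) × (2.3 - 3)/(1 - 3) = -0.241500
L_2(2.3) = (2.3 - 0)/(2 - 0) × (2.3 - 1)/(2 - 1) × (2.3 - 3)/(2 - 3) = 1.046500
L_3(2.3) = (2.3 - 0)/(3 - 0) × (2.3 - 1)/(3 - 1) × (2.3 - 2)/(3 - 2) = 0.149500

P(2.3) = (-8)×L_0(2.3) + (-4)×L_1(2.3) + (-4)×L_2(2.3) + 14×L_3(2.3)
P(2.3) = -1.491000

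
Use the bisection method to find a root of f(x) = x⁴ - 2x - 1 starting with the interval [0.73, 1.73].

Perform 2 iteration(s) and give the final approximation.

f(x) = x⁴ - 2x - 1
Initial interval: [0.73, 1.73]

Iteration 1:
  c_1 = (0.730000 + 1.730000)/2 = 1.230000
  f(c_1) = f(1.230000) = -1.171134
  f(a) × f(c) ≥ 0, new interval: [1.230000, 1.730000]
Iteration 2:
  c_2 = (1.230000 + 1.730000)/2 = 1.480000
  f(c_2) = f(1.480000) = 0.837852
  f(a) × f(c) < 0, new interval: [1.230000, 1.480000]

After 2 iteration(s), the approximation is c_2 = 1.480000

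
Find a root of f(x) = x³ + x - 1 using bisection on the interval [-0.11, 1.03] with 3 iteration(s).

f(x) = x³ + x - 1
Initial interval: [-0.11, 1.03]

Iteration 1:
  c_1 = (-0.110000 + 1.030000)/2 = 0.460000
  f(c_1) = f(0.460000) = -0.442664
  f(a) × f(c) ≥ 0, new interval: [0.460000, 1.030000]
Iteration 2:
  c_2 = (0.460000 + 1.030000)/2 = 0.745000
  f(c_2) = f(0.745000) = 0.158494
  f(a) × f(c) < 0, new interval: [0.460000, 0.745000]
Iteration 3:
  c_3 = (0.460000 + 0.745000)/2 = 0.602500
  f(c_3) = f(0.602500) = -0.178789
  f(a) × f(c) ≥ 0, new interval: [0.602500, 0.745000]

After 3 iteration(s), the approximation is c_3 = 0.602500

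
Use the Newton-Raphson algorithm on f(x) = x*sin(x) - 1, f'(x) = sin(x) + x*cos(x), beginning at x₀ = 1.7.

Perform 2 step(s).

f(x) = x*sin(x) - 1
f'(x) = sin(x) + x*cos(x)
x₀ = 1.7

Newton-Raphson formula: x_{n+1} = x_n - f(x_n)/f'(x_n)

Iteration 1:
  f(1.700000) = 0.685830
  f'(1.700000) = 0.772629
  x_1 = 1.700000 - 0.685830/0.772629 = 0.812342
Iteration 2:
  f(0.812342) = -0.410320
  f'(0.812342) = 1.284629
  x_2 = 0.812342 - (-0.410320)/1.284629 = 1.131750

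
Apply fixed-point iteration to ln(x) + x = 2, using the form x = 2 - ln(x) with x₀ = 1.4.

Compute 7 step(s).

Equation: ln(x) + x = 2
Fixed-point form: x = 2 - ln(x)
x₀ = 1.4

x_1 = g(1.400000) = 1.663528
x_2 = g(1.663528) = 1.491059
x_3 = g(1.491059) = 1.600513
x_4 = g(1.600513) = 1.529676
x_5 = g(1.529676) = 1.574944
x_6 = g(1.574944) = 1.545780
x_7 = g(1.545780) = 1.564471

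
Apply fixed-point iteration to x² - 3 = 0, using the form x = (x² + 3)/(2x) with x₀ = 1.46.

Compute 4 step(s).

Equation: x² - 3 = 0
Fixed-point form: x = (x² + 3)/(2x)
x₀ = 1.46

x_1 = g(1.460000) = 1.757397
x_2 = g(1.757397) = 1.732234
x_3 = g(1.732234) = 1.732051
x_4 = g(1.732051) = 1.732051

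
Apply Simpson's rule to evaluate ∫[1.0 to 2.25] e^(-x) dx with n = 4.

f(x) = e^(-x)
a = 1.0, b = 2.25, n = 4
h = (b - a)/n = 0.312500

Simpson's rule: (h/3)[f(x₀) + 4f(x₁) + 2f(x₂) + ... + f(xₙ)]

x_0 = 1.0000, f(x_0) = 0.367879, coefficient = 1
x_1 = 1.3125, f(x_1) = 0.269146, coefficient = 4
x_2 = 1.6250, f(x_2) = 0.196912, coefficient = 2
x_3 = 1.9375, f(x_3) = 0.144064, coefficient = 4
x_4 = 2.2500, f(x_4) = 0.105399, coefficient = 1

I ≈ (0.312500/3) × 2.519942 = 0.262494
Exact value: 0.262480
Error: 0.000014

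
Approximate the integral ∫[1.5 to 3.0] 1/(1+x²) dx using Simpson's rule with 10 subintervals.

f(x) = 1/(1+x²)
a = 1.5, b = 3.0, n = 10
h = (b - a)/n = 0.150000

Simpson's rule: (h/3)[f(x₀) + 4f(x₁) + 2f(x₂) + ... + f(xₙ)]

x_0 = 1.5000, f(x_0) = 0.307692, coefficient = 1
x_1 = 1.6500, f(x_1) = 0.268637, coefficient = 4
x_2 = 1.8000, f(x_2) = 0.235849, coefficient = 2
x_3 = 1.9500, f(x_3) = 0.208225, coefficient = 4
x_4 = 2.1000, f(x_4) = 0.184843, coefficient = 2
x_5 = 2.2500, f(x_5) = 0.164948, coefficient = 4
x_6 = 2.4000, f(x_6) = 0.147929, coefficient = 2
x_7 = 2.5500, f(x_7) = 0.133289, coefficient = 4
x_8 = 2.7000, f(x_8) = 0.120627, coefficient = 2
x_9 = 2.8500, f(x_9) = 0.109619, coefficient = 4
x_10 = 3.0000, f(x_10) = 0.100000, coefficient = 1

I ≈ (0.150000/3) × 5.325061 = 0.266253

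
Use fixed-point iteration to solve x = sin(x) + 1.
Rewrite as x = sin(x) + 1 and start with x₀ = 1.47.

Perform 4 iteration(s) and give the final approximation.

Equation: x = sin(x) + 1
Fixed-point form: x = sin(x) + 1
x₀ = 1.47

x_1 = g(1.470000) = 1.994924
x_2 = g(1.994924) = 1.911398
x_3 = g(1.911398) = 1.942554
x_4 = g(1.942554) = 1.931690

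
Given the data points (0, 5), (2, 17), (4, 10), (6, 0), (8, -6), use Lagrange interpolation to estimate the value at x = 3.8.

Lagrange interpolation formula:
P(x) = Σ yᵢ × Lᵢ(x)
where Lᵢ(x) = Π_{j≠i} (x - xⱼ)/(xᵢ - xⱼ)

L_0(3.8) = (3.8 - 2)/(0 - 2) × (3.8 - 4)/(0 - 4) × (3.8 - 6)/(0 - 6) × (3.8 - 8)/(0 - 8) = -0.008663
L_1(3.8) = (3.8 - 0)/(2 - 0) × (3.8 - 4)/(2 - 4) × (3.8 - 6)/(2 - 6) × (3.8 - 8)/(2 - 8) = 0.073150
L_2(3.8) = (3.8 - 0)/(4 - 0) × (3.8 - 2)/(4 - 2) × (3.8 - 6)/(4 - 6) × (3.8 - 8)/(4 - 8) = 0.987525
L_3(3.8) = (3.8 - 0)/(6 - 0) × (3.8 - 2)/(6 - 2) × (3.8 - 4)/(6 - 4) × (3.8 - 8)/(6 - 8) = -0.059850
L_4(3.8) = (3.8 - 0)/(8 - 0) × (3.8 - 2)/(8 - 2) × (3.8 - 4)/(8 - 4) × (3.8 - 6)/(8 - 6) = 0.007838

P(3.8) = 5×L_0(3.8) + 17×L_1(3.8) + 10×L_2(3.8) + 0×L_3(3.8) + (-6)×L_4(3.8)
P(3.8) = 11.028463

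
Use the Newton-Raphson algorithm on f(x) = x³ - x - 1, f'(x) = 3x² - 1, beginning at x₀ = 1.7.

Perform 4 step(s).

f(x) = x³ - x - 1
f'(x) = 3x² - 1
x₀ = 1.7

Newton-Raphson formula: x_{n+1} = x_n - f(x_n)/f'(x_n)

Iteration 1:
  f(1.700000) = 2.213000
  f'(1.700000) = 7.670000
  x_1 = 1.700000 - 2.213000/7.670000 = 1.411473
Iteration 2:
  f(1.411473) = 0.400544
  f'(1.411473) = 4.976770
  x_2 = 1.411473 - 0.400544/4.976770 = 1.330991
Iteration 3:
  f(1.330991) = 0.026907
  f'(1.330991) = 4.314608
  x_3 = 1.330991 - 0.026907/4.314608 = 1.324754
Iteration 4:
  f(1.324754) = 0.000155
  f'(1.324754) = 4.264922
  x_4 = 1.324754 - 0.000155/4.264922 = 1.324718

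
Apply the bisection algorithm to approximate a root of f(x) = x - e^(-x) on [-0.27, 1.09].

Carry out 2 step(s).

f(x) = x - e^(-x)
Initial interval: [-0.27, 1.09]

Iteration 1:
  c_1 = (-0.270000 + 1.090000)/2 = 0.410000
  f(c_1) = f(0.410000) = -0.253650
  f(a) × f(c) ≥ 0, new interval: [0.410000, 1.090000]
Iteration 2:
  c_2 = (0.410000 + 1.090000)/2 = 0.750000
  f(c_2) = f(0.750000) = 0.277633
  f(a) × f(c) < 0, new interval: [0.410000, 0.750000]

After 2 iteration(s), the approximation is c_2 = 0.750000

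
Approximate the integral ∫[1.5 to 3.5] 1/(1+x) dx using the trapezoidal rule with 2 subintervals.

f(x) = 1/(1+x)
a = 1.5, b = 3.5, n = 2
h = (b - a)/n = 1.000000

Trapezoidal rule: (h/2)[f(x₀) + 2f(x₁) + 2f(x₂) + ... + f(xₙ)]

x_0 = 1.5000, f(x_0) = 0.400000, coefficient = 1
x_1 = 2.5000, f(x_1) = 0.285714, coefficient = 2
x_2 = 3.5000, f(x_2) = 0.222222, coefficient = 1

I ≈ (1.000000/2) × 1.193651 = 0.596825
Exact value: 0.587787
Error: 0.009039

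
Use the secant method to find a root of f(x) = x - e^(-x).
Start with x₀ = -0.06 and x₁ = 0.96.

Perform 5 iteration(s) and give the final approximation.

f(x) = x - e^(-x)
x₀ = -0.06, x₁ = 0.96

Secant formula: x_{n+1} = x_n - f(x_n)(x_n - x_{n-1})/(f(x_n) - f(x_{n-1}))

Iteration 1:
  f(-0.060000) = -1.121837
  f(0.960000) = 0.577107
  x_2 = 0.960000 - 0.577107×(0.960000 - (-0.060000))/(0.577107 - (-1.121837))
       = 0.613520
Iteration 2:
  f(0.960000) = 0.577107
  f(0.613520) = 0.072079
  x_3 = 0.613520 - 0.072079×(0.613520 - 0.960000)/(0.072079 - 0.577107)
       = 0.564070
Iteration 3:
  f(0.613520) = 0.072079
  f(0.564070) = -0.004819
  x_4 = 0.564070 - (-0.004819)×(0.564070 - 0.613520)/(-0.004819 - 0.072079)
       = 0.567169
Iteration 4:
  f(0.564070) = -0.004819
  f(0.567169) = 0.000040
  x_5 = 0.567169 - 0.000040×(0.567169 - 0.564070)/(0.000040 - (-0.004819))
       = 0.567143
Iteration 5:
  f(0.567169) = 0.000040
  f(0.567143) = 0.000000
  x_6 = 0.567143 - 0.000000×(0.567143 - 0.567169)/(0.000000 - 0.000040)
       = 0.567143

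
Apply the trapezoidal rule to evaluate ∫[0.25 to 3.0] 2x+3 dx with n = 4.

f(x) = 2x+3
a = 0.25, b = 3.0, n = 4
h = (b - a)/n = 0.687500

Trapezoidal rule: (h/2)[f(x₀) + 2f(x₁) + 2f(x₂) + ... + f(xₙ)]

x_0 = 0.2500, f(x_0) = 3.500000, coefficient = 1
x_1 = 0.9375, f(x_1) = 4.875000, coefficient = 2
x_2 = 1.6250, f(x_2) = 6.250000, coefficient = 2
x_3 = 2.3125, f(x_3) = 7.625000, coefficient = 2
x_4 = 3.0000, f(x_4) = 9.000000, coefficient = 1

I ≈ (0.687500/2) × 50.000000 = 17.187500
Exact value: 17.187500
Error: 0.000000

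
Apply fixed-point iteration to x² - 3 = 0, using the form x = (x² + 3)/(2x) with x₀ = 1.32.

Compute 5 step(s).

Equation: x² - 3 = 0
Fixed-point form: x = (x² + 3)/(2x)
x₀ = 1.32

x_1 = g(1.320000) = 1.796364
x_2 = g(1.796364) = 1.733202
x_3 = g(1.733202) = 1.732051
x_4 = g(1.732051) = 1.732051
x_5 = g(1.732051) = 1.732051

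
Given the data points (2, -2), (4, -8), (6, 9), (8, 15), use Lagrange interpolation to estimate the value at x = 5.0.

Lagrange interpolation formula:
P(x) = Σ yᵢ × Lᵢ(x)
where Lᵢ(x) = Π_{j≠i} (x - xⱼ)/(xᵢ - xⱼ)

L_0(5.0) = (5.0 - 4)/(2 - 4) × (5.0 - 6)/(2 - 6) × (5.0 - 8)/(2 - 8) = -0.062500
L_1(5.0) = (5.0 - 2)/(4 - 2) × (5.0 - 6)/(4 - 6) × (5.0 - 8)/(4 - 8) = 0.562500
L_2(5.0) = (5.0 - 2)/(6 - 2) × (5.0 - 4)/(6 - 4) × (5.0 - 8)/(6 - 8) = 0.562500
L_3(5.0) = (5.0 - 2)/(8 - 2) × (5.0 - 4)/(8 - 4) × (5.0 - 6)/(8 - 6) = -0.062500

P(5.0) = (-2)×L_0(5.0) + (-8)×L_1(5.0) + 9×L_2(5.0) + 15×L_3(5.0)
P(5.0) = -0.250000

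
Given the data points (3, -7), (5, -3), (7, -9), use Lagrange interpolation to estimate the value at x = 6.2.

Lagrange interpolation formula:
P(x) = Σ yᵢ × Lᵢ(x)
where Lᵢ(x) = Π_{j≠i} (x - xⱼ)/(xᵢ - xⱼ)

L_0(6.2) = (6.2 - 5)/(3 - 5) × (6.2 - 7)/(3 - 7) = -0.120000
L_1(6.2) = (6.2 - 3)/(5 - 3) × (6.2 - 7)/(5 - 7) = 0.640000
L_2(6.2) = (6.2 - 3)/(7 - 3) × (6.2 - 5)/(7 - 5) = 0.480000

P(6.2) = (-7)×L_0(6.2) + (-3)×L_1(6.2) + (-9)×L_2(6.2)
P(6.2) = -5.400000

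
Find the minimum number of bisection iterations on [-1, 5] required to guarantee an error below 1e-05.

We need (b-a)/2^n ≤ 1e-05
(5 - (-1))/2^n ≤ 1e-05
6/2^n ≤ 1e-05
2^n ≥ 600000
n ≥ log₂(600000) = 19.19
n ≥ 20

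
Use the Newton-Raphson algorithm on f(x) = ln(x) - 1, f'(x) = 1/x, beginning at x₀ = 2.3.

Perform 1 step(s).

f(x) = ln(x) - 1
f'(x) = 1/x
x₀ = 2.3

Newton-Raphson formula: x_{n+1} = x_n - f(x_n)/f'(x_n)

Iteration 1:
  f(2.300000) = -0.167091
  f'(2.300000) = 0.434783
  x_1 = 2.300000 - (-0.167091)/0.434783 = 2.684309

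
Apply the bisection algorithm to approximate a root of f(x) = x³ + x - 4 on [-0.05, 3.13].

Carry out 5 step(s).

f(x) = x³ + x - 4
Initial interval: [-0.05, 3.13]

Iteration 1:
  c_1 = (-0.050000 + 3.130000)/2 = 1.540000
  f(c_1) = f(1.540000) = 1.192264
  f(a) × f(c) < 0, new interval: [-0.050000, 1.540000]
Iteration 2:
  c_2 = (-0.050000 + 1.540000)/2 = 0.745000
  f(c_2) = f(0.745000) = -2.841506
  f(a) × f(c) ≥ 0, new interval: [0.745000, 1.540000]
Iteration 3:
  c_3 = (0.745000 + 1.540000)/2 = 1.142500
  f(c_3) = f(1.142500) = -1.366188
  f(a) × f(c) ≥ 0, new interval: [1.142500, 1.540000]
Iteration 4:
  c_4 = (1.142500 + 1.540000)/2 = 1.341250
  f(c_4) = f(1.341250) = -0.245906
  f(a) × f(c) ≥ 0, new interval: [1.341250, 1.540000]
Iteration 5:
  c_5 = (1.341250 + 1.540000)/2 = 1.440625
  f(c_5) = f(1.440625) = 0.430499
  f(a) × f(c) < 0, new interval: [1.341250, 1.440625]

After 5 iteration(s), the approximation is c_5 = 1.440625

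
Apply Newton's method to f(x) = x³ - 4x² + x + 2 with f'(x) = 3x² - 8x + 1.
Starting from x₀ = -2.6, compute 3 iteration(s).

f(x) = x³ - 4x² + x + 2
f'(x) = 3x² - 8x + 1
x₀ = -2.6

Newton-Raphson formula: x_{n+1} = x_n - f(x_n)/f'(x_n)

Iteration 1:
  f(-2.600000) = -45.216000
  f'(-2.600000) = 42.080000
  x_1 = -2.600000 - (-45.216000)/42.080000 = -1.525475
Iteration 2:
  f(-1.525475) = -12.383670
  f'(-1.525475) = 20.185027
  x_2 = -1.525475 - (-12.383670)/20.185027 = -0.911968
Iteration 3:
  f(-0.911968) = -2.997176
  f'(-0.911968) = 10.790795
  x_3 = -0.911968 - (-2.997176)/10.790795 = -0.634214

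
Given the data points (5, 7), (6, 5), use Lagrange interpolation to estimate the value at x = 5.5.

Lagrange interpolation formula:
P(x) = Σ yᵢ × Lᵢ(x)
where Lᵢ(x) = Π_{j≠i} (x - xⱼ)/(xᵢ - xⱼ)

L_0(5.5) = (5.5 - 6)/(5 - 6) = 0.500000
L_1(5.5) = (5.5 - 5)/(6 - 5) = 0.500000

P(5.5) = 7×L_0(5.5) + 5×L_1(5.5)
P(5.5) = 6.000000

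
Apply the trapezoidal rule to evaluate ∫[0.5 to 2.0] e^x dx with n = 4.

f(x) = e^x
a = 0.5, b = 2.0, n = 4
h = (b - a)/n = 0.375000

Trapezoidal rule: (h/2)[f(x₀) + 2f(x₁) + 2f(x₂) + ... + f(xₙ)]

x_0 = 0.5000, f(x_0) = 1.648721, coefficient = 1
x_1 = 0.8750, f(x_1) = 2.398875, coefficient = 2
x_2 = 1.2500, f(x_2) = 3.490343, coefficient = 2
x_3 = 1.6250, f(x_3) = 5.078419, coefficient = 2
x_4 = 2.0000, f(x_4) = 7.389056, coefficient = 1

I ≈ (0.375000/2) × 30.973052 = 5.807447
Exact value: 5.740335
Error: 0.067112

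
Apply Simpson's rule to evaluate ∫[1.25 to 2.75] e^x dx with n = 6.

f(x) = e^x
a = 1.25, b = 2.75, n = 6
h = (b - a)/n = 0.250000

Simpson's rule: (h/3)[f(x₀) + 4f(x₁) + 2f(x₂) + ... + f(xₙ)]

x_0 = 1.2500, f(x_0) = 3.490343, coefficient = 1
x_1 = 1.5000, f(x_1) = 4.481689, coefficient = 4
x_2 = 1.7500, f(x_2) = 5.754603, coefficient = 2
x_3 = 2.0000, f(x_3) = 7.389056, coefficient = 4
x_4 = 2.2500, f(x_4) = 9.487736, coefficient = 2
x_5 = 2.5000, f(x_5) = 12.182494, coefficient = 4
x_6 = 2.7500, f(x_6) = 15.642632, coefficient = 1

I ≈ (0.250000/3) × 145.830608 = 12.152551
Exact value: 12.152289
Error: 0.000262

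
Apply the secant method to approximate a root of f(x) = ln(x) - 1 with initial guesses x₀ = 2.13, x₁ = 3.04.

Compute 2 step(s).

f(x) = ln(x) - 1
x₀ = 2.13, x₁ = 3.04

Secant formula: x_{n+1} = x_n - f(x_n)(x_n - x_{n-1})/(f(x_n) - f(x_{n-1}))

Iteration 1:
  f(2.130000) = -0.243878
  f(3.040000) = 0.111858
  x_2 = 3.040000 - 0.111858×(3.040000 - 2.130000)/(0.111858 - (-0.243878))
       = 2.753860
Iteration 2:
  f(3.040000) = 0.111858
  f(2.753860) = 0.013003
  x_3 = 2.753860 - 0.013003×(2.753860 - 3.040000)/(0.013003 - 0.111858)
       = 2.716220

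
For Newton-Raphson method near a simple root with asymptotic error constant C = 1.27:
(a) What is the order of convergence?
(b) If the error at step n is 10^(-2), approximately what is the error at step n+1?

(a) Newton-Raphson has quadratic (order 2) convergence near simple roots.
    This means |e_{n+1}| ≈ C|e_n|².

(b) With |e_n| = 10^(-2) and C = 1.27:
    |e_{n+1}| ≈ 1.27 × (10^(-2))² = 1.27 × 10^(-4)

(a) 2 (quadratic); (b) |e_{n+1}| ≈ 1.270e-04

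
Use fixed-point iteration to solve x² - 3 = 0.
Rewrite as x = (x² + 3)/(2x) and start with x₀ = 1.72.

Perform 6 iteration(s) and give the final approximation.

Equation: x² - 3 = 0
Fixed-point form: x = (x² + 3)/(2x)
x₀ = 1.72

x_1 = g(1.720000) = 1.732093
x_2 = g(1.732093) = 1.732051
x_3 = g(1.732051) = 1.732051
x_4 = g(1.732051) = 1.732051
x_5 = g(1.732051) = 1.732051
x_6 = g(1.732051) = 1.732051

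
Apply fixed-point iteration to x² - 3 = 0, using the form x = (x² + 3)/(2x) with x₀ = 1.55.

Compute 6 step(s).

Equation: x² - 3 = 0
Fixed-point form: x = (x² + 3)/(2x)
x₀ = 1.55

x_1 = g(1.550000) = 1.742742
x_2 = g(1.742742) = 1.732084
x_3 = g(1.732084) = 1.732051
x_4 = g(1.732051) = 1.732051
x_5 = g(1.732051) = 1.732051
x_6 = g(1.732051) = 1.732051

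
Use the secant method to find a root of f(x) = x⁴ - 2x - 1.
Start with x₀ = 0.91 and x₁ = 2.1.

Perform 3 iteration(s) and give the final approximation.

f(x) = x⁴ - 2x - 1
x₀ = 0.91, x₁ = 2.1

Secant formula: x_{n+1} = x_n - f(x_n)(x_n - x_{n-1})/(f(x_n) - f(x_{n-1}))

Iteration 1:
  f(0.910000) = -2.134250
  f(2.100000) = 14.248100
  x_2 = 2.100000 - 14.248100×(2.100000 - 0.910000)/(14.248100 - (-2.134250))
       = 1.065030
Iteration 2:
  f(2.100000) = 14.248100
  f(1.065030) = -1.843448
  x_3 = 1.065030 - (-1.843448)×(1.065030 - 2.100000)/(-1.843448 - 14.248100)
       = 1.183596
Iteration 3:
  f(1.065030) = -1.843448
  f(1.183596) = -1.404671
  x_4 = 1.183596 - (-1.404671)×(1.183596 - 1.065030)/(-1.404671 - (-1.843448))
       = 1.563166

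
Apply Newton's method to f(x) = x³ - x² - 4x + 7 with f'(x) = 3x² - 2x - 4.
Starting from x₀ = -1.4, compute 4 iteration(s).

f(x) = x³ - x² - 4x + 7
f'(x) = 3x² - 2x - 4
x₀ = -1.4

Newton-Raphson formula: x_{n+1} = x_n - f(x_n)/f'(x_n)

Iteration 1:
  f(-1.400000) = 7.896000
  f'(-1.400000) = 4.680000
  x_1 = -1.400000 - 7.896000/4.680000 = -3.087179
Iteration 2:
  f(-3.087179) = -19.604870
  f'(-3.087179) = 30.766391
  x_2 = -3.087179 - (-19.604870)/30.766391 = -2.449962
Iteration 3:
  f(-2.449962) = -3.907914
  f'(-2.449962) = 18.906872
  x_3 = -2.449962 - (-3.907914)/18.906872 = -2.243270
Iteration 4:
  f(-2.243270) = -0.347893
  f'(-2.243270) = 15.583315
  x_4 = -2.243270 - (-0.347893)/15.583315 = -2.220945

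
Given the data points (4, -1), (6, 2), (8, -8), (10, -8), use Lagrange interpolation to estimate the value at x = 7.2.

Lagrange interpolation formula:
P(x) = Σ yᵢ × Lᵢ(x)
where Lᵢ(x) = Π_{j≠i} (x - xⱼ)/(xᵢ - xⱼ)

L_0(7.2) = (7.2 - 6)/(4 - 6) × (7.2 - 8)/(4 - 8) × (7.2 - 10)/(4 - 10) = -0.056000
L_1(7.2) = (7.2 - 4)/(6 - 4) × (7.2 - 8)/(6 - 8) × (7.2 - 10)/(6 - 10) = 0.448000
L_2(7.2) = (7.2 - 4)/(8 - 4) × (7.2 - 6)/(8 - 6) × (7.2 - 10)/(8 - 10) = 0.672000
L_3(7.2) = (7.2 - 4)/(10 - 4) × (7.2 - 6)/(10 - 6) × (7.2 - 8)/(10 - 8) = -0.064000

P(7.2) = (-1)×L_0(7.2) + 2×L_1(7.2) + (-8)×L_2(7.2) + (-8)×L_3(7.2)
P(7.2) = -3.912000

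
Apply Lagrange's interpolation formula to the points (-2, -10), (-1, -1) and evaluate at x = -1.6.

Lagrange interpolation formula:
P(x) = Σ yᵢ × Lᵢ(x)
where Lᵢ(x) = Π_{j≠i} (x - xⱼ)/(xᵢ - xⱼ)

L_0(-1.6) = (-1.6 - (-1))/(-2 - (-1)) = 0.600000
L_1(-1.6) = (-1.6 - (-2))/(-1 - (-2)) = 0.400000

P(-1.6) = (-10)×L_0(-1.6) + (-1)×L_1(-1.6)
P(-1.6) = -6.400000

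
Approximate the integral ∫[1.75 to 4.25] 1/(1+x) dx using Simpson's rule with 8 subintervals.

f(x) = 1/(1+x)
a = 1.75, b = 4.25, n = 8
h = (b - a)/n = 0.312500

Simpson's rule: (h/3)[f(x₀) + 4f(x₁) + 2f(x₂) + ... + f(xₙ)]

x_0 = 1.7500, f(x_0) = 0.363636, coefficient = 1
x_1 = 2.0625, f(x_1) = 0.326531, coefficient = 4
x_2 = 2.3750, f(x_2) = 0.296296, coefficient = 2
x_3 = 2.6875, f(x_3) = 0.271186, coefficient = 4
x_4 = 3.0000, f(x_4) = 0.250000, coefficient = 2
x_5 = 3.3125, f(x_5) = 0.231884, coefficient = 4
x_6 = 3.6250, f(x_6) = 0.216216, coefficient = 2
x_7 = 3.9375, f(x_7) = 0.202532, coefficient = 4
x_8 = 4.2500, f(x_8) = 0.190476, coefficient = 1

I ≈ (0.312500/3) × 6.207669 = 0.646632
Exact value: 0.646627
Error: 0.000005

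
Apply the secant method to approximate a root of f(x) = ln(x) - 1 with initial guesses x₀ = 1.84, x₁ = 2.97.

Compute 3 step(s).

f(x) = ln(x) - 1
x₀ = 1.84, x₁ = 2.97

Secant formula: x_{n+1} = x_n - f(x_n)(x_n - x_{n-1})/(f(x_n) - f(x_{n-1}))

Iteration 1:
  f(1.840000) = -0.390234
  f(2.970000) = 0.088562
  x_2 = 2.970000 - 0.088562×(2.970000 - 1.840000)/(0.088562 - (-0.390234))
       = 2.760986
Iteration 2:
  f(2.970000) = 0.088562
  f(2.760986) = 0.015588
  x_3 = 2.760986 - 0.015588×(2.760986 - 2.970000)/(0.015588 - 0.088562)
       = 2.716339
Iteration 3:
  f(2.760986) = 0.015588
  f(2.716339) = -0.000715
  x_4 = 2.716339 - (-0.000715)×(2.716339 - 2.760986)/(-0.000715 - 0.015588)
       = 2.718297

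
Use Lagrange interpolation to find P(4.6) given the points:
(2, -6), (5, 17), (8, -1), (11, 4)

Lagrange interpolation formula:
P(x) = Σ yᵢ × Lᵢ(x)
where Lᵢ(x) = Π_{j≠i} (x - xⱼ)/(xᵢ - xⱼ)

L_0(4.6) = (4.6 - 5)/(2 - 5) × (4.6 - 8)/(2 - 8) × (4.6 - 11)/(2 - 11) = 0.053728
L_1(4.6) = (4.6 - 2)/(5 - 2) × (4.6 - 8)/(5 - 8) × (4.6 - 11)/(5 - 11) = 1.047704
L_2(4.6) = (4.6 - 2)/(8 - 2) × (4.6 - 5)/(8 - 5) × (4.6 - 11)/(8 - 11) = -0.123259
L_3(4.6) = (4.6 - 2)/(11 - 2) × (4.6 - 5)/(11 - 5) × (4.6 - 8)/(11 - 8) = 0.021827

P(4.6) = (-6)×L_0(4.6) + 17×L_1(4.6) + (-1)×L_2(4.6) + 4×L_3(4.6)
P(4.6) = 17.699160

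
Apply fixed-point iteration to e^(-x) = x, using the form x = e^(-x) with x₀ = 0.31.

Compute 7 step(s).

Equation: e^(-x) = x
Fixed-point form: x = e^(-x)
x₀ = 0.31

x_1 = g(0.310000) = 0.733447
x_2 = g(0.733447) = 0.480251
x_3 = g(0.480251) = 0.618628
x_4 = g(0.618628) = 0.538683
x_5 = g(0.538683) = 0.583516
x_6 = g(0.583516) = 0.557933
x_7 = g(0.557933) = 0.572391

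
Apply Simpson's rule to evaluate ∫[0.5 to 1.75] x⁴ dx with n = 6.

f(x) = x⁴
a = 0.5, b = 1.75, n = 6
h = (b - a)/n = 0.208333

Simpson's rule: (h/3)[f(x₀) + 4f(x₁) + 2f(x₂) + ... + f(xₙ)]

x_0 = 0.5000, f(x_0) = 0.062500, coefficient = 1
x_1 = 0.7083, f(x_1) = 0.251739, coefficient = 4
x_2 = 0.9167, f(x_2) = 0.706067, coefficient = 2
x_3 = 1.1250, f(x_3) = 1.601807, coefficient = 4
x_4 = 1.3333, f(x_4) = 3.160494, coefficient = 2
x_5 = 1.5417, f(x_5) = 5.648875, coefficient = 4
x_6 = 1.7500, f(x_6) = 9.378906, coefficient = 1

I ≈ (0.208333/3) × 47.184209 = 3.276681
Exact value: 3.276367
Error: 0.000314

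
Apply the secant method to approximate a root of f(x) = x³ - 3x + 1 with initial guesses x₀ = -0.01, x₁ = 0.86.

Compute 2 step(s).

f(x) = x³ - 3x + 1
x₀ = -0.01, x₁ = 0.86

Secant formula: x_{n+1} = x_n - f(x_n)(x_n - x_{n-1})/(f(x_n) - f(x_{n-1}))

Iteration 1:
  f(-0.010000) = 1.029999
  f(0.860000) = -0.943944
  x_2 = 0.860000 - (-0.943944)×(0.860000 - (-0.010000))/(-0.943944 - 1.029999)
       = 0.443964
Iteration 2:
  f(0.860000) = -0.943944
  f(0.443964) = -0.244385
  x_3 = 0.443964 - (-0.244385)×(0.443964 - 0.860000)/(-0.244385 - (-0.943944))
       = 0.298625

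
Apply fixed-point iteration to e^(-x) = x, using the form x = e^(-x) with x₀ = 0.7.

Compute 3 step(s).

Equation: e^(-x) = x
Fixed-point form: x = e^(-x)
x₀ = 0.7

x_1 = g(0.700000) = 0.496585
x_2 = g(0.496585) = 0.608605
x_3 = g(0.608605) = 0.544109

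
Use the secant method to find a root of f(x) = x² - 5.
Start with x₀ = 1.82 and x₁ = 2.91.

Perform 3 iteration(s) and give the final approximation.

f(x) = x² - 5
x₀ = 1.82, x₁ = 2.91

Secant formula: x_{n+1} = x_n - f(x_n)(x_n - x_{n-1})/(f(x_n) - f(x_{n-1}))

Iteration 1:
  f(1.820000) = -1.687600
  f(2.910000) = 3.468100
  x_2 = 2.910000 - 3.468100×(2.910000 - 1.820000)/(3.468100 - (-1.687600))
       = 2.176786
Iteration 2:
  f(2.910000) = 3.468100
  f(2.176786) = -0.261601
  x_3 = 2.176786 - (-0.261601)×(2.176786 - 2.910000)/(-0.261601 - 3.468100)
       = 2.228214
Iteration 3:
  f(2.176786) = -0.261601
  f(2.228214) = -0.035063
  x_4 = 2.228214 - (-0.035063)×(2.228214 - 2.176786)/(-0.035063 - (-0.261601))
       = 2.236174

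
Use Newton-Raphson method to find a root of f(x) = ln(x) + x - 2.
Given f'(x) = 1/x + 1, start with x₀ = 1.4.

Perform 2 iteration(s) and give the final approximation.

f(x) = ln(x) + x - 2
f'(x) = 1/x + 1
x₀ = 1.4

Newton-Raphson formula: x_{n+1} = x_n - f(x_n)/f'(x_n)

Iteration 1:
  f(1.400000) = -0.263528
  f'(1.400000) = 1.714286
  x_1 = 1.400000 - (-0.263528)/1.714286 = 1.553725
Iteration 2:
  f(1.553725) = -0.005621
  f'(1.553725) = 1.643615
  x_2 = 1.553725 - (-0.005621)/1.643615 = 1.557144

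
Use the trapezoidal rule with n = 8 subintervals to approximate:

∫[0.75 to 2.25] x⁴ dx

f(x) = x⁴
a = 0.75, b = 2.25, n = 8
h = (b - a)/n = 0.187500

Trapezoidal rule: (h/2)[f(x₀) + 2f(x₁) + 2f(x₂) + ... + f(xₙ)]

x_0 = 0.7500, f(x_0) = 0.316406, coefficient = 1
x_1 = 0.9375, f(x_1) = 0.772476, coefficient = 2
x_2 = 1.1250, f(x_2) = 1.601807, coefficient = 2
x_3 = 1.3125, f(x_3) = 2.967545, coefficient = 2
x_4 = 1.5000, f(x_4) = 5.062500, coefficient = 2
x_5 = 1.6875, f(x_5) = 8.109146, coefficient = 2
x_6 = 1.8750, f(x_6) = 12.359619, coefficient = 2
x_7 = 2.0625, f(x_7) = 18.095718, coefficient = 2
x_8 = 2.2500, f(x_8) = 25.628906, coefficient = 1

I ≈ (0.187500/2) × 123.882935 = 11.614025
Exact value: 11.485547
Error: 0.128478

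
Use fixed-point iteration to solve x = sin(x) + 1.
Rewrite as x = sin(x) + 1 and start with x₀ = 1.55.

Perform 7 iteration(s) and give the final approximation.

Equation: x = sin(x) + 1
Fixed-point form: x = sin(x) + 1
x₀ = 1.55

x_1 = g(1.550000) = 1.999784
x_2 = g(1.999784) = 1.909387
x_3 = g(1.909387) = 1.943224
x_4 = g(1.943224) = 1.931447
x_5 = g(1.931447) = 1.935667
x_6 = g(1.935667) = 1.934170
x_7 = g(1.934170) = 1.934703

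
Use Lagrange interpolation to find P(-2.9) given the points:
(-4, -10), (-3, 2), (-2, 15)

Lagrange interpolation formula:
P(x) = Σ yᵢ × Lᵢ(x)
where Lᵢ(x) = Π_{j≠i} (x - xⱼ)/(xᵢ - xⱼ)

L_0(-2.9) = (-2.9 - (-3))/(-4 - (-3)) × (-2.9 - (-2))/(-4 - (-2)) = -0.045000
L_1(-2.9) = (-2.9 - (-4))/(-3 - (-4)) × (-2.9 - (-2))/(-3 - (-2)) = 0.990000
L_2(-2.9) = (-2.9 - (-4))/(-2 - (-4)) × (-2.9 - (-3))/(-2 - (-3)) = 0.055000

P(-2.9) = (-10)×L_0(-2.9) + 2×L_1(-2.9) + 15×L_2(-2.9)
P(-2.9) = 3.255000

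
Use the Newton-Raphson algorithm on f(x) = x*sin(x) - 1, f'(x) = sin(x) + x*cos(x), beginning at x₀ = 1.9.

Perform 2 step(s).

f(x) = x*sin(x) - 1
f'(x) = sin(x) + x*cos(x)
x₀ = 1.9

Newton-Raphson formula: x_{n+1} = x_n - f(x_n)/f'(x_n)

Iteration 1:
  f(1.900000) = 0.797970
  f'(1.900000) = 0.332050
  x_1 = 1.900000 - 0.797970/0.332050 = -0.503163
Iteration 2:
  f(-0.503163) = -0.757375
  f'(-0.503163) = -0.923001
  x_2 = -0.503163 - (-0.757375)/(-0.923001) = -1.323720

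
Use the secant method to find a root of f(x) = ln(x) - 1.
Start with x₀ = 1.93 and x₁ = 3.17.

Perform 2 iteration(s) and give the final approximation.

f(x) = ln(x) - 1
x₀ = 1.93, x₁ = 3.17

Secant formula: x_{n+1} = x_n - f(x_n)(x_n - x_{n-1})/(f(x_n) - f(x_{n-1}))

Iteration 1:
  f(1.930000) = -0.342480
  f(3.170000) = 0.153732
  x_2 = 3.170000 - 0.153732×(3.170000 - 1.930000)/(0.153732 - (-0.342480))
       = 2.785835
Iteration 2:
  f(3.170000) = 0.153732
  f(2.785835) = 0.024548
  x_3 = 2.785835 - 0.024548×(2.785835 - 3.170000)/(0.024548 - 0.153732)
       = 2.712836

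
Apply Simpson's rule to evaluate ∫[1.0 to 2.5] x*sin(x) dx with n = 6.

f(x) = x*sin(x)
a = 1.0, b = 2.5, n = 6
h = (b - a)/n = 0.250000

Simpson's rule: (h/3)[f(x₀) + 4f(x₁) + 2f(x₂) + ... + f(xₙ)]

x_0 = 1.0000, f(x_0) = 0.841471, coefficient = 1
x_1 = 1.2500, f(x_1) = 1.186231, coefficient = 4
x_2 = 1.5000, f(x_2) = 1.496242, coefficient = 2
x_3 = 1.7500, f(x_3) = 1.721975, coefficient = 4
x_4 = 2.0000, f(x_4) = 1.818595, coefficient = 2
x_5 = 2.2500, f(x_5) = 1.750665, coefficient = 4
x_6 = 2.5000, f(x_6) = 1.496180, coefficient = 1

I ≈ (0.250000/3) × 27.602810 = 2.300234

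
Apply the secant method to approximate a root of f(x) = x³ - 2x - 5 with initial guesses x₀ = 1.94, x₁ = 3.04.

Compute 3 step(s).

f(x) = x³ - 2x - 5
x₀ = 1.94, x₁ = 3.04

Secant formula: x_{n+1} = x_n - f(x_n)(x_n - x_{n-1})/(f(x_n) - f(x_{n-1}))

Iteration 1:
  f(1.940000) = -1.578616
  f(3.040000) = 17.014464
  x_2 = 3.040000 - 17.014464×(3.040000 - 1.940000)/(17.014464 - (-1.578616))
       = 2.033394
Iteration 2:
  f(3.040000) = 17.014464
  f(2.033394) = -0.659334
  x_3 = 2.033394 - (-0.659334)×(2.033394 - 3.040000)/(-0.659334 - 17.014464)
       = 2.070946
Iteration 3:
  f(2.033394) = -0.659334
  f(2.070946) = -0.259983
  x_4 = 2.070946 - (-0.259983)×(2.070946 - 2.033394)/(-0.259983 - (-0.659334))
       = 2.095393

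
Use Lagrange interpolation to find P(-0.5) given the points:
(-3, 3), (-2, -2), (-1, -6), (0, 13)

Lagrange interpolation formula:
P(x) = Σ yᵢ × Lᵢ(x)
where Lᵢ(x) = Π_{j≠i} (x - xⱼ)/(xᵢ - xⱼ)

L_0(-0.5) = (-0.5 - (-2))/(-3 - (-2)) × (-0.5 - (-1))/(-3 - (-1)) × (-0.5 - 0)/(-3 - 0) = 0.062500
L_1(-0.5) = (-0.5 - (-3))/(-2 - (-3)) × (-0.5 - (-1))/(-2 - (-1)) × (-0.5 - 0)/(-2 - 0) = -0.312500
L_2(-0.5) = (-0.5 - (-3))/(-1 - (-3)) × (-0.5 - (-2))/(-1 - (-2)) × (-0.5 - 0)/(-1 - 0) = 0.937500
L_3(-0.5) = (-0.5 - (-3))/(0 - (-3)) × (-0.5 - (-2))/(0 - (-2)) × (-0.5 - (-1))/(0 - (-1)) = 0.312500

P(-0.5) = 3×L_0(-0.5) + (-2)×L_1(-0.5) + (-6)×L_2(-0.5) + 13×L_3(-0.5)
P(-0.5) = -0.750000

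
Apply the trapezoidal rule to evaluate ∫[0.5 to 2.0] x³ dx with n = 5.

f(x) = x³
a = 0.5, b = 2.0, n = 5
h = (b - a)/n = 0.300000

Trapezoidal rule: (h/2)[f(x₀) + 2f(x₁) + 2f(x₂) + ... + f(xₙ)]

x_0 = 0.5000, f(x_0) = 0.125000, coefficient = 1
x_1 = 0.8000, f(x_1) = 0.512000, coefficient = 2
x_2 = 1.1000, f(x_2) = 1.331000, coefficient = 2
x_3 = 1.4000, f(x_3) = 2.744000, coefficient = 2
x_4 = 1.7000, f(x_4) = 4.913000, coefficient = 2
x_5 = 2.0000, f(x_5) = 8.000000, coefficient = 1

I ≈ (0.300000/2) × 27.125000 = 4.068750
Exact value: 3.984375
Error: 0.084375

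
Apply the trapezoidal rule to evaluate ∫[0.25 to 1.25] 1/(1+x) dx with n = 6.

f(x) = 1/(1+x)
a = 0.25, b = 1.25, n = 6
h = (b - a)/n = 0.166667

Trapezoidal rule: (h/2)[f(x₀) + 2f(x₁) + 2f(x₂) + ... + f(xₙ)]

x_0 = 0.2500, f(x_0) = 0.800000, coefficient = 1
x_1 = 0.4167, f(x_1) = 0.705882, coefficient = 2
x_2 = 0.5833, f(x_2) = 0.631579, coefficient = 2
x_3 = 0.7500, f(x_3) = 0.571429, coefficient = 2
x_4 = 0.9167, f(x_4) = 0.521739, coefficient = 2
x_5 = 1.0833, f(x_5) = 0.480000, coefficient = 2
x_6 = 1.2500, f(x_6) = 0.444444, coefficient = 1

I ≈ (0.166667/2) × 7.065702 = 0.588809
Exact value: 0.587787
Error: 0.001022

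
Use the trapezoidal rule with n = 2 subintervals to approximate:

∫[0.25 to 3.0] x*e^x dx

f(x) = x*e^x
a = 0.25, b = 3.0, n = 2
h = (b - a)/n = 1.375000

Trapezoidal rule: (h/2)[f(x₀) + 2f(x₁) + 2f(x₂) + ... + f(xₙ)]

x_0 = 0.2500, f(x_0) = 0.321006, coefficient = 1
x_1 = 1.6250, f(x_1) = 8.252431, coefficient = 2
x_2 = 3.0000, f(x_2) = 60.256611, coefficient = 1

I ≈ (1.375000/2) × 77.082479 = 52.994204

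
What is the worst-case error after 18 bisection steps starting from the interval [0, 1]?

Bisection error bound: |error| ≤ (b-a)/2^n
|error| ≤ (1 - 0)/2^18 = 1/2^18
|error| ≤ 0.0000038147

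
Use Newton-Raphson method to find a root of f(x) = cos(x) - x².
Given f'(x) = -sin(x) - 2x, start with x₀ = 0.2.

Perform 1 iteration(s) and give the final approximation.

f(x) = cos(x) - x²
f'(x) = -sin(x) - 2x
x₀ = 0.2

Newton-Raphson formula: x_{n+1} = x_n - f(x_n)/f'(x_n)

Iteration 1:
  f(0.200000) = 0.940067
  f'(0.200000) = -0.598669
  x_1 = 0.200000 - 0.940067/(-0.598669) = 1.770260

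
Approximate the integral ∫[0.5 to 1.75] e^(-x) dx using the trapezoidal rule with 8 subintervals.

f(x) = e^(-x)
a = 0.5, b = 1.75, n = 8
h = (b - a)/n = 0.156250

Trapezoidal rule: (h/2)[f(x₀) + 2f(x₁) + 2f(x₂) + ... + f(xₙ)]

x_0 = 0.5000, f(x_0) = 0.606531, coefficient = 1
x_1 = 0.6562, f(x_1) = 0.518793, coefficient = 2
x_2 = 0.8125, f(x_2) = 0.443747, coefficient = 2
x_3 = 0.9688, f(x_3) = 0.379557, coefficient = 2
x_4 = 1.1250, f(x_4) = 0.324652, coefficient = 2
x_5 = 1.2812, f(x_5) = 0.277690, coefficient = 2
x_6 = 1.4375, f(x_6) = 0.237521, coefficient = 2
x_7 = 1.5938, f(x_7) = 0.203162, coefficient = 2
x_8 = 1.7500, f(x_8) = 0.173774, coefficient = 1

I ≈ (0.156250/2) × 5.550551 = 0.433637
Exact value: 0.432757
Error: 0.000880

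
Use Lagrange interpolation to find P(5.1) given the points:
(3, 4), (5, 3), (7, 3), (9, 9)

Lagrange interpolation formula:
P(x) = Σ yᵢ × Lᵢ(x)
where Lᵢ(x) = Π_{j≠i} (x - xⱼ)/(xᵢ - xⱼ)

L_0(5.1) = (5.1 - 5)/(3 - 5) × (5.1 - 7)/(3 - 7) × (5.1 - 9)/(3 - 9) = -0.015437
L_1(5.1) = (5.1 - 3)/(5 - 3) × (5.1 - 7)/(5 - 7) × (5.1 - 9)/(5 - 9) = 0.972563
L_2(5.1) = (5.1 - 3)/(7 - 3) × (5.1 - 5)/(7 - 5) × (5.1 - 9)/(7 - 9) = 0.051187
L_3(5.1) = (5.1 - 3)/(9 - 3) × (5.1 - 5)/(9 - 5) × (5.1 - 7)/(9 - 7) = -0.008312

P(5.1) = 4×L_0(5.1) + 3×L_1(5.1) + 3×L_2(5.1) + 9×L_3(5.1)
P(5.1) = 2.934688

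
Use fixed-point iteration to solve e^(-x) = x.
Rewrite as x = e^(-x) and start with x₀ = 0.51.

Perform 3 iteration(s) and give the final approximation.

Equation: e^(-x) = x
Fixed-point form: x = e^(-x)
x₀ = 0.51

x_1 = g(0.510000) = 0.600496
x_2 = g(0.600496) = 0.548540
x_3 = g(0.548540) = 0.577793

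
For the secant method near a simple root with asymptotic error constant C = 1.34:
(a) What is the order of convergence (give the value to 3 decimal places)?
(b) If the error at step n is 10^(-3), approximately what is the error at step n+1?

(a) Secant method has superlinear convergence with order φ = (1+√5)/2 ≈ 1.618.
    This means |e_{n+1}| ≈ C|e_n|^1.618.

(b) With |e_n| = 10^(-3) and C = 1.34:
    |e_{n+1}| ≈ 1.34 × (10^(-3))^1.618 = 1.34 × 10^(-4.85)

(a) ≈ 1.618 (golden ratio); (b) |e_{n+1}| ≈ 1.875e-05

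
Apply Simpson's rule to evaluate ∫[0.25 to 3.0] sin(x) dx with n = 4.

f(x) = sin(x)
a = 0.25, b = 3.0, n = 4
h = (b - a)/n = 0.687500

Simpson's rule: (h/3)[f(x₀) + 4f(x₁) + 2f(x₂) + ... + f(xₙ)]

x_0 = 0.2500, f(x_0) = 0.247404, coefficient = 1
x_1 = 0.9375, f(x_1) = 0.806081, coefficient = 4
x_2 = 1.6250, f(x_2) = 0.998531, coefficient = 2
x_3 = 2.3125, f(x_3) = 0.737319, coefficient = 4
x_4 = 3.0000, f(x_4) = 0.141120, coefficient = 1

I ≈ (0.687500/3) × 8.559186 = 1.961480
Exact value: 1.958905
Error: 0.002575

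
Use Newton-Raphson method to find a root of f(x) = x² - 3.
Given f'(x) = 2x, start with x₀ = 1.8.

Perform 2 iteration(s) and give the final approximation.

f(x) = x² - 3
f'(x) = 2x
x₀ = 1.8

Newton-Raphson formula: x_{n+1} = x_n - f(x_n)/f'(x_n)

Iteration 1:
  f(1.800000) = 0.240000
  f'(1.800000) = 3.600000
  x_1 = 1.800000 - 0.240000/3.600000 = 1.733333
Iteration 2:
  f(1.733333) = 0.004444
  f'(1.733333) = 3.466667
  x_2 = 1.733333 - 0.004444/3.466667 = 1.732051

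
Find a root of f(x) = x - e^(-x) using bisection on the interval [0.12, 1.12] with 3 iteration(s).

f(x) = x - e^(-x)
Initial interval: [0.12, 1.12]

Iteration 1:
  c_1 = (0.120000 + 1.120000)/2 = 0.620000
  f(c_1) = f(0.620000) = 0.082056
  f(a) × f(c) < 0, new interval: [0.120000, 0.620000]
Iteration 2:
  c_2 = (0.120000 + 0.620000)/2 = 0.370000
  f(c_2) = f(0.370000) = -0.320734
  f(a) × f(c) ≥ 0, new interval: [0.370000, 0.620000]
Iteration 3:
  c_3 = (0.370000 + 0.620000)/2 = 0.495000
  f(c_3) = f(0.495000) = -0.114571
  f(a) × f(c) ≥ 0, new interval: [0.495000, 0.620000]

After 3 iteration(s), the approximation is c_3 = 0.495000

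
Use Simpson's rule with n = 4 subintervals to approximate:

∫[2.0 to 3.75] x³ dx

f(x) = x³
a = 2.0, b = 3.75, n = 4
h = (b - a)/n = 0.437500

Simpson's rule: (h/3)[f(x₀) + 4f(x₁) + 2f(x₂) + ... + f(xₙ)]

x_0 = 2.0000, f(x_0) = 8.000000, coefficient = 1
x_1 = 2.4375, f(x_1) = 14.482178, coefficient = 4
x_2 = 2.8750, f(x_2) = 23.763672, coefficient = 2
x_3 = 3.3125, f(x_3) = 36.346924, coefficient = 4
x_4 = 3.7500, f(x_4) = 52.734375, coefficient = 1

I ≈ (0.437500/3) × 311.578125 = 45.438477
Exact value: 45.438477
Error: 0.000000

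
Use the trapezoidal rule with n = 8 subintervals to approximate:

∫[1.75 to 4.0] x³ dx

f(x) = x³
a = 1.75, b = 4.0, n = 8
h = (b - a)/n = 0.281250

Trapezoidal rule: (h/2)[f(x₀) + 2f(x₁) + 2f(x₂) + ... + f(xₙ)]

x_0 = 1.7500, f(x_0) = 5.359375, coefficient = 1
x_1 = 2.0312, f(x_1) = 8.380890, coefficient = 2
x_2 = 2.3125, f(x_2) = 12.366455, coefficient = 2
x_3 = 2.5938, f(x_3) = 17.449554, coefficient = 2
x_4 = 2.8750, f(x_4) = 23.763672, coefficient = 2
x_5 = 3.1562, f(x_5) = 31.442291, coefficient = 2
x_6 = 3.4375, f(x_6) = 40.618896, coefficient = 2
x_7 = 3.7188, f(x_7) = 51.426971, coefficient = 2
x_8 = 4.0000, f(x_8) = 64.000000, coefficient = 1

I ≈ (0.281250/2) × 440.256836 = 61.911118
Exact value: 61.655273
Error: 0.255844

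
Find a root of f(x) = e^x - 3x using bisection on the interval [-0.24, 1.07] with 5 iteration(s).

f(x) = e^x - 3x
Initial interval: [-0.24, 1.07]

Iteration 1:
  c_1 = (-0.240000 + 1.070000)/2 = 0.415000
  f(c_1) = f(0.415000) = 0.269371
  f(a) × f(c) ≥ 0, new interval: [0.415000, 1.070000]
Iteration 2:
  c_2 = (0.415000 + 1.070000)/2 = 0.742500
  f(c_2) = f(0.742500) = -0.126318
  f(a) × f(c) < 0, new interval: [0.415000, 0.742500]
Iteration 3:
  c_3 = (0.415000 + 0.742500)/2 = 0.578750
  f(c_3) = f(0.578750) = 0.047557
  f(a) × f(c) ≥ 0, new interval: [0.578750, 0.742500]
Iteration 4:
  c_4 = (0.578750 + 0.742500)/2 = 0.660625
  f(c_4) = f(0.660625) = -0.045873
  f(a) × f(c) < 0, new interval: [0.578750, 0.660625]
Iteration 5:
  c_5 = (0.578750 + 0.660625)/2 = 0.619688
  f(c_5) = f(0.619688) = -0.000715
  f(a) × f(c) < 0, new interval: [0.578750, 0.619688]

After 5 iteration(s), the approximation is c_5 = 0.619688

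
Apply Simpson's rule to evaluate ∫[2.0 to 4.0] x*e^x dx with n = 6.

f(x) = x*e^x
a = 2.0, b = 4.0, n = 6
h = (b - a)/n = 0.333333

Simpson's rule: (h/3)[f(x₀) + 4f(x₁) + 2f(x₂) + ... + f(xₙ)]

x_0 = 2.0000, f(x_0) = 14.778112, coefficient = 1
x_1 = 2.3333, f(x_1) = 24.061937, coefficient = 4
x_2 = 2.6667, f(x_2) = 38.378443, coefficient = 2
x_3 = 3.0000, f(x_3) = 60.256611, coefficient = 4
x_4 = 3.3333, f(x_4) = 93.438750, coefficient = 2
x_5 = 3.6667, f(x_5) = 143.444708, coefficient = 4
x_6 = 4.0000, f(x_6) = 218.392600, coefficient = 1

I ≈ (0.333333/3) × 1407.858119 = 156.428680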